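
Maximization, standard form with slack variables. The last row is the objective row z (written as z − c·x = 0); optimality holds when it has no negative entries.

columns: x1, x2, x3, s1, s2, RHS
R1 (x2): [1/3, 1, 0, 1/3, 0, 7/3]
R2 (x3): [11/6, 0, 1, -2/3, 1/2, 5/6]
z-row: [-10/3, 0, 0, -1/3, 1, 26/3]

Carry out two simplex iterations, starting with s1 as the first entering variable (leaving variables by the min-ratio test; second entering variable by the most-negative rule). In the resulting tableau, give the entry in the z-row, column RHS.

Ratio test on column s1 — row 1: (7/3)/(1/3) = 7; row 2: entry -2/3 ≤ 0. Minimum is 7 at row 1 (x2 leaves); pivot element 1/3.
Divide row 1 by 1/3; eliminate column s1 from the other rows.
Second iteration: most negative z-row entry is -3 in column x1, so x1 enters.
Ratio test on column x1 — row 1: 7/1 = 7; row 2: (11/2)/(5/2) = 11/5. Minimum is 11/5 at row 2 (x3 leaves); pivot element 5/2.
Divide row 2 by 5/2; eliminate column x1 from the other rows.
After both pivots, the entry at the z-row, column RHS is 88/5.

88/5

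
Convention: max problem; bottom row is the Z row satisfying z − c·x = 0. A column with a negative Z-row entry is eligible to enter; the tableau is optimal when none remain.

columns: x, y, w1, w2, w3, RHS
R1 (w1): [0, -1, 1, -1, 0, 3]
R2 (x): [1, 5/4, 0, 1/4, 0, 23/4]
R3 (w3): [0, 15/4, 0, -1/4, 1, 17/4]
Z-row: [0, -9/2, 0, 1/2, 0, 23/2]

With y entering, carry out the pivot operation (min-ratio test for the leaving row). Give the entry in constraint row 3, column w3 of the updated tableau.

4/15

Ratio test on column y — row 1: entry -1 ≤ 0; row 2: (23/4)/(5/4) = 23/5; row 3: (17/4)/(15/4) = 17/15. Minimum is 17/15 at row 3 (w3 leaves); pivot element 15/4.
Divide row 3 by 15/4; eliminate column y from the other rows.
In the new row 3, the w3 entry is the old entry divided by the pivot: 1/(15/4) = 4/15.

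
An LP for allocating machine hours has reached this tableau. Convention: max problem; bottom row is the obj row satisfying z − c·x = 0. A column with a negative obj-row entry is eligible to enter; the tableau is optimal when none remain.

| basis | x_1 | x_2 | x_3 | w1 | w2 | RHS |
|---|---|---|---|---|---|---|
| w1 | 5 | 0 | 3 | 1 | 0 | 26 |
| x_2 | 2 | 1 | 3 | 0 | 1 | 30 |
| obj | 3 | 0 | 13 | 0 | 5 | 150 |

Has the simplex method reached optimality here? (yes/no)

Every obj-row coefficient is ≥ 0, so the tableau is optimal.

yes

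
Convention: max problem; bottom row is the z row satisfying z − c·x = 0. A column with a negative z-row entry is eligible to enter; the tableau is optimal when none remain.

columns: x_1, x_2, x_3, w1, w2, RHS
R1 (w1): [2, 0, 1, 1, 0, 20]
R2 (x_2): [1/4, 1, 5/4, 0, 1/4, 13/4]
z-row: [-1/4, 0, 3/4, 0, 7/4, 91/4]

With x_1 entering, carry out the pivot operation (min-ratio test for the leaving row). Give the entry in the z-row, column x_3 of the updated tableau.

7/8

Ratio test on column x_1 — row 1: 20/2 = 10; row 2: (13/4)/(1/4) = 13. Minimum is 10 at row 1 (w1 leaves); pivot element 2.
Divide row 1 by 2; eliminate column x_1 from the other rows.
z-row update in column x_3: 3/4 − (-1/4)·(1/2) = 7/8.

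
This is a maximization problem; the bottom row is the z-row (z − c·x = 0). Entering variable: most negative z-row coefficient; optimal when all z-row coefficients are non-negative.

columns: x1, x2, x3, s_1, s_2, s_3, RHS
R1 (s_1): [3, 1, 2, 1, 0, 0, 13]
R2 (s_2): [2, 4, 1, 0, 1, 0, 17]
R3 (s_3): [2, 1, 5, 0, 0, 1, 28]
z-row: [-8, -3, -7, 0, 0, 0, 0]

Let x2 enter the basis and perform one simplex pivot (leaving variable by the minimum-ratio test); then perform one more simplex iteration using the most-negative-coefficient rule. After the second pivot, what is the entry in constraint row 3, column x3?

37/10

Ratio test on column x2 — row 1: 13/1 = 13; row 2: 17/4 = 17/4; row 3: 28/1 = 28. Minimum is 17/4 at row 2 (s_2 leaves); pivot element 4.
Divide row 2 by 4; eliminate column x2 from the other rows.
Second iteration: most negative z-row entry is -13/2 in column x1, so x1 enters.
Ratio test on column x1 — row 1: (35/4)/(5/2) = 7/2; row 2: (17/4)/(1/2) = 17/2; row 3: (95/4)/(3/2) = 95/6. Minimum is 7/2 at row 1 (s_1 leaves); pivot element 5/2.
Divide row 1 by 5/2; eliminate column x1 from the other rows.
After both pivots, the entry at constraint row 3, column x3 is 37/10.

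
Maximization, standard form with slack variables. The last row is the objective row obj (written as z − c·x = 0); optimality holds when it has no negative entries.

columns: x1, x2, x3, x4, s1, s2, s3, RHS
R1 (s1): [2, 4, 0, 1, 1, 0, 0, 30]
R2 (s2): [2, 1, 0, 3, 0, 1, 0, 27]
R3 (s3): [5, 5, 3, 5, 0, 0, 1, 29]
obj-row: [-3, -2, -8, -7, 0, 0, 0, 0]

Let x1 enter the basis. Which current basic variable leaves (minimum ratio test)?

s3

Column x1 entries and ratios — s1: 30/2 = 15; s2: 27/2 = 27/2; s3: 29/5 = 29/5.
Smallest ratio is 29/5 in the row of s3, so s3 leaves.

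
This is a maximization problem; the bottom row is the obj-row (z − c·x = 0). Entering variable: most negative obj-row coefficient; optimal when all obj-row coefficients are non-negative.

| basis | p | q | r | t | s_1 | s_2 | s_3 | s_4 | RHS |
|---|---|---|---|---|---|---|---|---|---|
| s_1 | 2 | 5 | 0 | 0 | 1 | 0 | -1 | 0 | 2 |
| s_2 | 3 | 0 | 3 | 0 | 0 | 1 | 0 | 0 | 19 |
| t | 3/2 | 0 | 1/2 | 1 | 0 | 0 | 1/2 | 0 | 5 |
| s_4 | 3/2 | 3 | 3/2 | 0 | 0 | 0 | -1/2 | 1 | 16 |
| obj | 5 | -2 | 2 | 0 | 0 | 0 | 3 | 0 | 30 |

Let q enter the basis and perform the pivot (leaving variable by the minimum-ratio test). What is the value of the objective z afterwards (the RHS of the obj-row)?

Ratio test on column q — row 1: 2/5 = 2/5; row 2: entry 0 ≤ 0; row 3: entry 0 ≤ 0; row 4: 16/3 = 16/3. Minimum is 2/5 at row 1 (s_1 leaves); pivot element 5.
Pivot on row 1; the obj-row RHS becomes 30 − (-2)·(2/5) = 154/5.

154/5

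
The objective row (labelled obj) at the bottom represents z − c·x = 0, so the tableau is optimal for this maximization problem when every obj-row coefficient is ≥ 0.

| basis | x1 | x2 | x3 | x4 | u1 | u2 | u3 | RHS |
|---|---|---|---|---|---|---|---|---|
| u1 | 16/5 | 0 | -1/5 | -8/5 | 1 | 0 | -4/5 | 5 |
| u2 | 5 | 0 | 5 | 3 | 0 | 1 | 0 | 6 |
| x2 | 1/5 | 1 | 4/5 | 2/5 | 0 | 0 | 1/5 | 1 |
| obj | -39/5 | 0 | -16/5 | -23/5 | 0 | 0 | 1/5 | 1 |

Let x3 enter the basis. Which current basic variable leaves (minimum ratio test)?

u2

Column x3 entries and ratios — u1: -1/5 ≤ 0, skip; u2: 6/5 = 6/5; x2: 1/(4/5) = 5/4.
Smallest ratio is 6/5 in the row of u2, so u2 leaves.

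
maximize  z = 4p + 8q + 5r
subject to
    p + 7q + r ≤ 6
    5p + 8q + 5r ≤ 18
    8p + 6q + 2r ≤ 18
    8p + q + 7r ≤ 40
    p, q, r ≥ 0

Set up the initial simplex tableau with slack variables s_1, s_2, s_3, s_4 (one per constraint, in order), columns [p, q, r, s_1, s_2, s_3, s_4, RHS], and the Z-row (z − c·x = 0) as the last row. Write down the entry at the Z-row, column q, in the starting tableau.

The Z-row carries the negated objective coefficients: the q entry is -8.

-8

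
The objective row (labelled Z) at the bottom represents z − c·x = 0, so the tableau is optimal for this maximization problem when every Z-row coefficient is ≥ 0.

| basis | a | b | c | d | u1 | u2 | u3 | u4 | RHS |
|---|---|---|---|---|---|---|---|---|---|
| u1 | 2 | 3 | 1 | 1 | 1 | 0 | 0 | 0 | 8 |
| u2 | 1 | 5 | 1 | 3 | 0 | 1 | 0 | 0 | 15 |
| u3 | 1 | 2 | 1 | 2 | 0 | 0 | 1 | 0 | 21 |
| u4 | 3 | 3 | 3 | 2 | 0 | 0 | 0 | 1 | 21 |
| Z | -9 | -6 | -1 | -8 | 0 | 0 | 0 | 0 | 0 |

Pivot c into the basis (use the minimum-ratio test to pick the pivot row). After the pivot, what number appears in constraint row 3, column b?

1

Ratio test on column c — row 1: 8/1 = 8; row 2: 15/1 = 15; row 3: 21/1 = 21; row 4: 21/3 = 7. Minimum is 7 at row 4 (u4 leaves); pivot element 3.
Divide row 4 by 3; eliminate column c from the other rows.
Row 3 update in column b: 2 − 1·1 = 1.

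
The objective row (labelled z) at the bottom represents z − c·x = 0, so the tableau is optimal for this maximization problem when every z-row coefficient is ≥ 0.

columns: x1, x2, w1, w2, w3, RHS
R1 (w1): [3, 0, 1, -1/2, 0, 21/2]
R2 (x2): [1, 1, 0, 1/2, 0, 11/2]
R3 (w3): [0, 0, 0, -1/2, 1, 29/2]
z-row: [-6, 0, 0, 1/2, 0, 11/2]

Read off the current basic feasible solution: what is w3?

w3 is basic (row 3); its value is the RHS of that row, 29/2.

29/2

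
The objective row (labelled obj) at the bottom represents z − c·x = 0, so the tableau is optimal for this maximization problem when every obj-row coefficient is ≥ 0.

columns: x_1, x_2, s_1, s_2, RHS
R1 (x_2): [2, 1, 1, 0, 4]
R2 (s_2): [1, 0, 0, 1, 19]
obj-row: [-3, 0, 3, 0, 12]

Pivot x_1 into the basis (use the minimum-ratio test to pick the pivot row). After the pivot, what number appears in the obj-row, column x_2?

Ratio test on column x_1 — row 1: 4/2 = 2; row 2: 19/1 = 19. Minimum is 2 at row 1 (x_2 leaves); pivot element 2.
Divide row 1 by 2; eliminate column x_1 from the other rows.
obj-row update in column x_2: 0 − (-3)·(1/2) = 3/2.

3/2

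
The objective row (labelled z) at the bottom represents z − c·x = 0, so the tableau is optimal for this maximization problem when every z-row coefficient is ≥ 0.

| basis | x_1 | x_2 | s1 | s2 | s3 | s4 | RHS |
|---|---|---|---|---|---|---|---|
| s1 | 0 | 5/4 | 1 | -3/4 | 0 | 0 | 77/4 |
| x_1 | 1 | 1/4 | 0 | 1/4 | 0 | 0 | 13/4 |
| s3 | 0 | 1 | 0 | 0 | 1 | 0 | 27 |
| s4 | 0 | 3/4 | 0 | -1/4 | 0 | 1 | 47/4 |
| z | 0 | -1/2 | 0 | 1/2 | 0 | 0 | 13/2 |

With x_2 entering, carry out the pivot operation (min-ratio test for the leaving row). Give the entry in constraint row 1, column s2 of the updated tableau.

-2

Ratio test on column x_2 — row 1: (77/4)/(5/4) = 77/5; row 2: (13/4)/(1/4) = 13; row 3: 27/1 = 27; row 4: (47/4)/(3/4) = 47/3. Minimum is 13 at row 2 (x_1 leaves); pivot element 1/4.
Divide row 2 by 1/4; eliminate column x_2 from the other rows.
Row 1 update in column s2: -3/4 − (5/4)·1 = -2.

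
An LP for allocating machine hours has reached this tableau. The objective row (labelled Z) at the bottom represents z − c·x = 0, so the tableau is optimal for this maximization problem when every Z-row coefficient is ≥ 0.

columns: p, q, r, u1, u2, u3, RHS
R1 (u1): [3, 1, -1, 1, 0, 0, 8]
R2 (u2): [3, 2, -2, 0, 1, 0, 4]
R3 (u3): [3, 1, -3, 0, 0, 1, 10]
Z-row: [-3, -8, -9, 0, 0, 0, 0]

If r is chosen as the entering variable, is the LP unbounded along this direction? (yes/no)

Every constraint-row entry in column r is ≤ 0, so increasing r is unbounded.

yes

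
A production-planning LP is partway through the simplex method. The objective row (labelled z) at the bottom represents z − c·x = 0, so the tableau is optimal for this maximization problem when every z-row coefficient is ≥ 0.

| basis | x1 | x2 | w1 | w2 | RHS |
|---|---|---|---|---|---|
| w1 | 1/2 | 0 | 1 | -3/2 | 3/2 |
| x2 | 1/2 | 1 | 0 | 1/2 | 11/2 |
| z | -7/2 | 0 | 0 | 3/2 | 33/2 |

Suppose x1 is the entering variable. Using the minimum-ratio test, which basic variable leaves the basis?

w1

Column x1 entries and ratios — w1: (3/2)/(1/2) = 3; x2: (11/2)/(1/2) = 11.
Smallest ratio is 3 in the row of w1, so w1 leaves.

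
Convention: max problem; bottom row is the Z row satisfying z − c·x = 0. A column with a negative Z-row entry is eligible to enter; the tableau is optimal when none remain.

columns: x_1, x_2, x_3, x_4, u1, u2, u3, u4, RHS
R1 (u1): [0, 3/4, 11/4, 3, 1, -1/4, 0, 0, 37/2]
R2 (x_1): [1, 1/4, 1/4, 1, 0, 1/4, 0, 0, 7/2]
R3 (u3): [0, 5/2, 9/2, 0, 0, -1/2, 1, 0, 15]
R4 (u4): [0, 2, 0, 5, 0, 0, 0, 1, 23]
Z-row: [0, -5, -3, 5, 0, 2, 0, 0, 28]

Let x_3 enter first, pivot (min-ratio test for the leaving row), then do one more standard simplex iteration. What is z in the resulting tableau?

58

Ratio test on column x_3 — row 1: (37/2)/(11/4) = 74/11; row 2: (7/2)/(1/4) = 14; row 3: 15/(9/2) = 10/3; row 4: entry 0 ≤ 0. Minimum is 10/3 at row 3 (u3 leaves); pivot element 9/2.
Pivot on row 3; the Z-row RHS becomes 28 − (-3)·(10/3) = 38.
Next entering variable (most negative Z-row entry -10/3): x_2.
Ratio test on column x_2 — row 1: entry -7/9 ≤ 0; row 2: (8/3)/(1/9) = 24; row 3: (10/3)/(5/9) = 6; row 4: 23/2 = 23/2. Minimum is 6 at row 3 (x_3 leaves); pivot element 5/9.
After the second pivot the Z-row RHS is 38 − (-10/3)·6 = 58.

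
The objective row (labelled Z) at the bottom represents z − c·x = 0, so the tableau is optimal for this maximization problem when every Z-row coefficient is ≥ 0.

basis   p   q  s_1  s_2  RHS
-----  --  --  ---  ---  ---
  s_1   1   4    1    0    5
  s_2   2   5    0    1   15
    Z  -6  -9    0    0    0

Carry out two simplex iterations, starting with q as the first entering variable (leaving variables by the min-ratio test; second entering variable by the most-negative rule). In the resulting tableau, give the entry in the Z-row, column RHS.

Ratio test on column q — row 1: 5/4 = 5/4; row 2: 15/5 = 3. Minimum is 5/4 at row 1 (s_1 leaves); pivot element 4.
Divide row 1 by 4; eliminate column q from the other rows.
Second iteration: most negative Z-row entry is -15/4 in column p, so p enters.
Ratio test on column p — row 1: (5/4)/(1/4) = 5; row 2: (35/4)/(3/4) = 35/3. Minimum is 5 at row 1 (q leaves); pivot element 1/4.
Divide row 1 by 1/4; eliminate column p from the other rows.
After both pivots, the entry at the Z-row, column RHS is 30.

30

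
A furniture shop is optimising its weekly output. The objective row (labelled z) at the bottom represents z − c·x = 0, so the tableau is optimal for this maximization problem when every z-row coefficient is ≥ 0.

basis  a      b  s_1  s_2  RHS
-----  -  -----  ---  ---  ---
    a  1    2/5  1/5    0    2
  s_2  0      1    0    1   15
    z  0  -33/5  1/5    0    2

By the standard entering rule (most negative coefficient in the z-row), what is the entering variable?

Negative z-row entries: b: -33/5.
The most negative is -33/5 in column b, so b enters.

b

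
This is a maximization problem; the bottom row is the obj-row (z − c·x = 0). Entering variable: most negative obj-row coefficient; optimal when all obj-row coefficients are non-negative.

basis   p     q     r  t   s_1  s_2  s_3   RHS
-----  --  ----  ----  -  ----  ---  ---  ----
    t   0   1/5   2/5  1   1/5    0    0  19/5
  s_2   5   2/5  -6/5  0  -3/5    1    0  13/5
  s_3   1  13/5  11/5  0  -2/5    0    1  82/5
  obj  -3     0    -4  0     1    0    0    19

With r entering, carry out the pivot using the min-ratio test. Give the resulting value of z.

Ratio test on column r — row 1: (19/5)/(2/5) = 19/2; row 2: entry -6/5 ≤ 0; row 3: (82/5)/(11/5) = 82/11. Minimum is 82/11 at row 3 (s_3 leaves); pivot element 11/5.
Pivot on row 3; the obj-row RHS becomes 19 − (-4)·(82/11) = 537/11.

537/11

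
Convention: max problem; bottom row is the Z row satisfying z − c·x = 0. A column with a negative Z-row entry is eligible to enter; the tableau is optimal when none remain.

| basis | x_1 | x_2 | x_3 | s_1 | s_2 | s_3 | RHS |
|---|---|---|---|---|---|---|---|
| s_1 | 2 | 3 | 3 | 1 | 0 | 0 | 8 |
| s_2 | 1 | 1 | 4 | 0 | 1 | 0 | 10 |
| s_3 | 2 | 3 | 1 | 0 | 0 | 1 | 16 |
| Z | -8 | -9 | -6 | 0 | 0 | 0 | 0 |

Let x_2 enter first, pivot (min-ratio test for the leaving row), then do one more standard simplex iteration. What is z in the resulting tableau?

32

Ratio test on column x_2 — row 1: 8/3 = 8/3; row 2: 10/1 = 10; row 3: 16/3 = 16/3. Minimum is 8/3 at row 1 (s_1 leaves); pivot element 3.
Pivot on row 1; the Z-row RHS becomes 0 − (-9)·(8/3) = 24.
Next entering variable (most negative Z-row entry -2): x_1.
Ratio test on column x_1 — row 1: (8/3)/(2/3) = 4; row 2: (22/3)/(1/3) = 22; row 3: entry 0 ≤ 0. Minimum is 4 at row 1 (x_2 leaves); pivot element 2/3.
After the second pivot the Z-row RHS is 24 − (-2)·4 = 32.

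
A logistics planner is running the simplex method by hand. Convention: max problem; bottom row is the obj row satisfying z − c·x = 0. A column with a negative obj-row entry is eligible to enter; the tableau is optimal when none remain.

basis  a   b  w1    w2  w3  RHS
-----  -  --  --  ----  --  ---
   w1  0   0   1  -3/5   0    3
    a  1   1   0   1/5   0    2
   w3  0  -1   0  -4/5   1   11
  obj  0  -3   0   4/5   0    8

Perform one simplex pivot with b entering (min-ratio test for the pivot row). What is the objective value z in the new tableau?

14

Ratio test on column b — row 1: entry 0 ≤ 0; row 2: 2/1 = 2; row 3: entry -1 ≤ 0. Minimum is 2 at row 2 (a leaves); pivot element 1.
Pivot on row 2; the obj-row RHS becomes 8 − (-3)·2 = 14.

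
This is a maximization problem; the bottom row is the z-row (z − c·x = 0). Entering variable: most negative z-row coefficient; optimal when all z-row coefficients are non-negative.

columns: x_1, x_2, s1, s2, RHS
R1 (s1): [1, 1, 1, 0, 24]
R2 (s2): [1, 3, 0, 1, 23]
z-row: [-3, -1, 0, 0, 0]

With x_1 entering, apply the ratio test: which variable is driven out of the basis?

Column x_1 entries and ratios — s1: 24/1 = 24; s2: 23/1 = 23.
Smallest ratio is 23 in the row of s2, so s2 leaves.

s2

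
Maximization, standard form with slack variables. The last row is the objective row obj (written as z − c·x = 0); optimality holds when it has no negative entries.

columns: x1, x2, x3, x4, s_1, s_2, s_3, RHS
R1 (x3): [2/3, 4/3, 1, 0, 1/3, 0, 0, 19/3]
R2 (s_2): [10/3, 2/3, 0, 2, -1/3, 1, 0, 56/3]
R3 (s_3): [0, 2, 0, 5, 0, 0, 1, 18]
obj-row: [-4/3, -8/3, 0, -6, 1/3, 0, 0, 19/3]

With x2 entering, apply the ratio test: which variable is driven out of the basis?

Column x2 entries and ratios — x3: (19/3)/(4/3) = 19/4; s_2: (56/3)/(2/3) = 28; s_3: 18/2 = 9.
Smallest ratio is 19/4 in the row of x3, so x3 leaves.

x3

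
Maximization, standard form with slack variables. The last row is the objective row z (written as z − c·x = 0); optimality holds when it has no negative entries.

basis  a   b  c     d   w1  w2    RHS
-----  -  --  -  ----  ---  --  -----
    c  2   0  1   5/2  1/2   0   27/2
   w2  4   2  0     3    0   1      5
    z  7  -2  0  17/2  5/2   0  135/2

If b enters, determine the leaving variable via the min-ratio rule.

Column b entries and ratios — c: 0 ≤ 0, skip; w2: 5/2 = 5/2.
Smallest ratio is 5/2 in the row of w2, so w2 leaves.

w2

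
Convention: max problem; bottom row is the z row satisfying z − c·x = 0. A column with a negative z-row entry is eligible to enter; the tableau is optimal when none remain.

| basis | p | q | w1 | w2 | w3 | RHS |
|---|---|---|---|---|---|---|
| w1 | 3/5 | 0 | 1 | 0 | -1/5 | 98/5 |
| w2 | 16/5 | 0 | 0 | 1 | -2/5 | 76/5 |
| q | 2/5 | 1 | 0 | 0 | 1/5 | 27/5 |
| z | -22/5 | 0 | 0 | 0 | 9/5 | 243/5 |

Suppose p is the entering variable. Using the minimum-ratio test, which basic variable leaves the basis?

w2

Column p entries and ratios — w1: (98/5)/(3/5) = 98/3; w2: (76/5)/(16/5) = 19/4; q: (27/5)/(2/5) = 27/2.
Smallest ratio is 19/4 in the row of w2, so w2 leaves.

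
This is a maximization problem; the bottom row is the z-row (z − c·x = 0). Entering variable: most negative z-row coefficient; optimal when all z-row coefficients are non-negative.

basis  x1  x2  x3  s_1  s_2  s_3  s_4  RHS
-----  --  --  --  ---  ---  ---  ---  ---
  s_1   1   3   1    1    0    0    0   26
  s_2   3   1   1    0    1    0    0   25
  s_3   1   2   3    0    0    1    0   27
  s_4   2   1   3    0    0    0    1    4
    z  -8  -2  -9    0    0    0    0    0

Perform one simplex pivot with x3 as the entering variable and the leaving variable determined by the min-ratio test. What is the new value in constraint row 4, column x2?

1/3

Ratio test on column x3 — row 1: 26/1 = 26; row 2: 25/1 = 25; row 3: 27/3 = 9; row 4: 4/3 = 4/3. Minimum is 4/3 at row 4 (s_4 leaves); pivot element 3.
Divide row 4 by 3; eliminate column x3 from the other rows.
In the new row 4, the x2 entry is the old entry divided by the pivot: 1/3 = 1/3.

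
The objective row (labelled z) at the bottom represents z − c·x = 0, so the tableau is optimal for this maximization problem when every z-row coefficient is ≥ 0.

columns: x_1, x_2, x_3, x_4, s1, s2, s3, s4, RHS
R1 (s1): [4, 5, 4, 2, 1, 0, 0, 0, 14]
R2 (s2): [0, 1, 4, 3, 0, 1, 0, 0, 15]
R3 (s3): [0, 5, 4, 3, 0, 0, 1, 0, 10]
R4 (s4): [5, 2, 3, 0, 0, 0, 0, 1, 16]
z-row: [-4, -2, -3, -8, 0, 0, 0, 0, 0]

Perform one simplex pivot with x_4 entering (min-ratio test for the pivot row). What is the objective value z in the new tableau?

Ratio test on column x_4 — row 1: 14/2 = 7; row 2: 15/3 = 5; row 3: 10/3 = 10/3; row 4: entry 0 ≤ 0. Minimum is 10/3 at row 3 (s3 leaves); pivot element 3.
Pivot on row 3; the z-row RHS becomes 0 − (-8)·(10/3) = 80/3.

80/3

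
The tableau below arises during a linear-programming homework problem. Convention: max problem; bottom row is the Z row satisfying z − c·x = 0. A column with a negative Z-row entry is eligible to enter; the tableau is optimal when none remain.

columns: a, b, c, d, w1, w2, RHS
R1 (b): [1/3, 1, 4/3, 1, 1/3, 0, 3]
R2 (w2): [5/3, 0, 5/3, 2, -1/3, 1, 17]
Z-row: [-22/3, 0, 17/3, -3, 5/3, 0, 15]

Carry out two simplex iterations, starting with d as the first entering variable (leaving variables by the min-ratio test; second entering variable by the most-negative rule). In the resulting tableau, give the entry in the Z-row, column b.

22

Ratio test on column d — row 1: 3/1 = 3; row 2: 17/2 = 17/2. Minimum is 3 at row 1 (b leaves); pivot element 1.
Divide row 1 by 1; eliminate column d from the other rows.
Second iteration: most negative Z-row entry is -19/3 in column a, so a enters.
Ratio test on column a — row 1: 3/(1/3) = 9; row 2: 11/1 = 11. Minimum is 9 at row 1 (d leaves); pivot element 1/3.
Divide row 1 by 1/3; eliminate column a from the other rows.
After both pivots, the entry at the Z-row, column b is 22.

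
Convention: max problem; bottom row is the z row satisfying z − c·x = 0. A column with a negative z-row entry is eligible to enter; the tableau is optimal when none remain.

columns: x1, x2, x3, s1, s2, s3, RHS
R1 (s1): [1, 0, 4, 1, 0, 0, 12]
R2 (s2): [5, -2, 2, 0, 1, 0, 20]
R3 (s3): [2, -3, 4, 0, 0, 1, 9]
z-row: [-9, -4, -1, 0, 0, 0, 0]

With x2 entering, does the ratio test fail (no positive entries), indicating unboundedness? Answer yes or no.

Every constraint-row entry in column x2 is ≤ 0, so increasing x2 is unbounded.

yes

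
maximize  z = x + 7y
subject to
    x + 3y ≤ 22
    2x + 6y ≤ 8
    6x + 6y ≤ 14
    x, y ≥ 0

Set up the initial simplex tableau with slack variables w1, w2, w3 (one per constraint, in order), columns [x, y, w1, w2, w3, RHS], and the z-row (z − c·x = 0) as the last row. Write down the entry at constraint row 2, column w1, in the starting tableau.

0

Slack w1 belongs to constraint 1; its column is the unit vector e_1, so the entry in row 2 is 0.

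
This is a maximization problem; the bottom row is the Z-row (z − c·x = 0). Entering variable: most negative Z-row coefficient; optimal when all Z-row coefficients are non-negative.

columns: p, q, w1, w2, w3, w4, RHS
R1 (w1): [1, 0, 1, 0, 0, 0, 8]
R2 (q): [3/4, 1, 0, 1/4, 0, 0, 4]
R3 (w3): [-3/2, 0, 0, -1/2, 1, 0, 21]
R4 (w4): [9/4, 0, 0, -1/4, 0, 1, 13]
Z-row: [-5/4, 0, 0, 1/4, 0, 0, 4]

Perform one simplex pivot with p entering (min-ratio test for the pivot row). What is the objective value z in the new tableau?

32/3

Ratio test on column p — row 1: 8/1 = 8; row 2: 4/(3/4) = 16/3; row 3: entry -3/2 ≤ 0; row 4: 13/(9/4) = 52/9. Minimum is 16/3 at row 2 (q leaves); pivot element 3/4.
Pivot on row 2; the Z-row RHS becomes 4 − (-5/4)·(16/3) = 32/3.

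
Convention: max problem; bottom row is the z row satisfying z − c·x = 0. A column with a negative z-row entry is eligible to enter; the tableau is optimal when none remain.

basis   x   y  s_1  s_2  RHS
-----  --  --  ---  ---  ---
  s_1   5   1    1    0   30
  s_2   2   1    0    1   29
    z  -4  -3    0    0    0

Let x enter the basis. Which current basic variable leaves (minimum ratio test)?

s_1

Column x entries and ratios — s_1: 30/5 = 6; s_2: 29/2 = 29/2.
Smallest ratio is 6 in the row of s_1, so s_1 leaves.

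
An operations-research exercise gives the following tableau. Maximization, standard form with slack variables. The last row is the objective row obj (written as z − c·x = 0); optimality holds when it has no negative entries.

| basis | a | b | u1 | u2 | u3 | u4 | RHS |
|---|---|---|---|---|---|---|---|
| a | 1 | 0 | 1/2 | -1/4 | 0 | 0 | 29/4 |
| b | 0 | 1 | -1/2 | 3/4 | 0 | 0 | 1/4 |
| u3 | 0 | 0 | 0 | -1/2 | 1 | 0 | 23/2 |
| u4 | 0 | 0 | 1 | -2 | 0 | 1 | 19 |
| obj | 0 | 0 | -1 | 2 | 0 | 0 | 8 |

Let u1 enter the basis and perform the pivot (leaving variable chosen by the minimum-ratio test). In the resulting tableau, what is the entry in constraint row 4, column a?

-2

Ratio test on column u1 — row 1: (29/4)/(1/2) = 29/2; row 2: entry -1/2 ≤ 0; row 3: entry 0 ≤ 0; row 4: 19/1 = 19. Minimum is 29/2 at row 1 (a leaves); pivot element 1/2.
Divide row 1 by 1/2; eliminate column u1 from the other rows.
Row 4 update in column a: 0 − 1·2 = -2.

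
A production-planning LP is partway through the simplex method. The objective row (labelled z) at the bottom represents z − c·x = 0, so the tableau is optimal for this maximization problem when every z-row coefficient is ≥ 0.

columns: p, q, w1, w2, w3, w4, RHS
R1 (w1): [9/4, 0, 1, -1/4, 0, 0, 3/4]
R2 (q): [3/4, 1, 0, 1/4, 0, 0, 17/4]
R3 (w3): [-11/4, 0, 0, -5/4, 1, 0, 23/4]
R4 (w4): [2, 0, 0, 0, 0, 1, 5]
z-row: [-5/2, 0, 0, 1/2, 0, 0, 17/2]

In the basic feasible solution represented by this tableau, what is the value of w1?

3/4

w1 is basic (row 1); its value is the RHS of that row, 3/4.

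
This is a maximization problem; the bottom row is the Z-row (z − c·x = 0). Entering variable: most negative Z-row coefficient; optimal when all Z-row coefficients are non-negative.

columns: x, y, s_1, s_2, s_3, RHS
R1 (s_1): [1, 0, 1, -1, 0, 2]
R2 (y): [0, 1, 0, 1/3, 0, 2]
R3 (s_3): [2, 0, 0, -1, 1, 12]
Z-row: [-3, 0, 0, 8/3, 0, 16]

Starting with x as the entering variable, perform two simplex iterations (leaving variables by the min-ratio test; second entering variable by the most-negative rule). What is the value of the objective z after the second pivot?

Ratio test on column x — row 1: 2/1 = 2; row 2: entry 0 ≤ 0; row 3: 12/2 = 6. Minimum is 2 at row 1 (s_1 leaves); pivot element 1.
Pivot on row 1; the Z-row RHS becomes 16 − (-3)·2 = 22.
Next entering variable (most negative Z-row entry -1/3): s_2.
Ratio test on column s_2 — row 1: entry -1 ≤ 0; row 2: 2/(1/3) = 6; row 3: 8/1 = 8. Minimum is 6 at row 2 (y leaves); pivot element 1/3.
After the second pivot the Z-row RHS is 22 − (-1/3)·6 = 24.

24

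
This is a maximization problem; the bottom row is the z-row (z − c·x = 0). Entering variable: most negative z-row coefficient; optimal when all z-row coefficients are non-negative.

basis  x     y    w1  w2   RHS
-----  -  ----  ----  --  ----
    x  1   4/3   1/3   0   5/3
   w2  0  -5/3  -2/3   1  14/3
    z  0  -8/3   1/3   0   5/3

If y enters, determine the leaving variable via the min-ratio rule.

x

Column y entries and ratios — x: (5/3)/(4/3) = 5/4; w2: -5/3 ≤ 0, skip.
Smallest ratio is 5/4 in the row of x, so x leaves.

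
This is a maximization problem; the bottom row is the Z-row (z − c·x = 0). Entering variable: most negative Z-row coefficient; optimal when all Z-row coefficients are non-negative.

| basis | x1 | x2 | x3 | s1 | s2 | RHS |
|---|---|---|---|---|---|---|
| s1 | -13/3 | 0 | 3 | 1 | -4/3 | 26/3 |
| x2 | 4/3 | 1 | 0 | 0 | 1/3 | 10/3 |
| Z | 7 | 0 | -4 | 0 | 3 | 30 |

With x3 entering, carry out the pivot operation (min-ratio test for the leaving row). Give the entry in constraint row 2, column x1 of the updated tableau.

Ratio test on column x3 — row 1: (26/3)/3 = 26/9; row 2: entry 0 ≤ 0. Minimum is 26/9 at row 1 (s1 leaves); pivot element 3.
Divide row 1 by 3; eliminate column x3 from the other rows.
Row 2 update in column x1: 4/3 − 0·(-13/9) = 4/3.

4/3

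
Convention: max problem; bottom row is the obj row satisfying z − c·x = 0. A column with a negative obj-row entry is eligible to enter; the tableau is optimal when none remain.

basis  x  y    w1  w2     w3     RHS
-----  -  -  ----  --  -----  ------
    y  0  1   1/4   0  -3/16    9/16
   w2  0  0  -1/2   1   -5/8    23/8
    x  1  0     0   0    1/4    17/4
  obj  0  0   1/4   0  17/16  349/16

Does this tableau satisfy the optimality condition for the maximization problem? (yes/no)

Every obj-row coefficient is ≥ 0, so the tableau is optimal.

yes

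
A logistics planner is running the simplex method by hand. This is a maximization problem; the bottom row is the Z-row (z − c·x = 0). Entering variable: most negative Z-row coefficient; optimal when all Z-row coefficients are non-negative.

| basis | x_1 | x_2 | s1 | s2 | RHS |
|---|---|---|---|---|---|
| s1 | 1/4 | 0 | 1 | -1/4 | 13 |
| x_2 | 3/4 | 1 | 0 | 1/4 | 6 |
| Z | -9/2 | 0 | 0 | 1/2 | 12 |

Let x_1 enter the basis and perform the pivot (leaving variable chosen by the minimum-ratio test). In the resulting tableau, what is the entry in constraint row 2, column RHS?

8

Ratio test on column x_1 — row 1: 13/(1/4) = 52; row 2: 6/(3/4) = 8. Minimum is 8 at row 2 (x_2 leaves); pivot element 3/4.
Divide row 2 by 3/4; eliminate column x_1 from the other rows.
In the new row 2, the RHS entry is the old entry divided by the pivot: 6/(3/4) = 8.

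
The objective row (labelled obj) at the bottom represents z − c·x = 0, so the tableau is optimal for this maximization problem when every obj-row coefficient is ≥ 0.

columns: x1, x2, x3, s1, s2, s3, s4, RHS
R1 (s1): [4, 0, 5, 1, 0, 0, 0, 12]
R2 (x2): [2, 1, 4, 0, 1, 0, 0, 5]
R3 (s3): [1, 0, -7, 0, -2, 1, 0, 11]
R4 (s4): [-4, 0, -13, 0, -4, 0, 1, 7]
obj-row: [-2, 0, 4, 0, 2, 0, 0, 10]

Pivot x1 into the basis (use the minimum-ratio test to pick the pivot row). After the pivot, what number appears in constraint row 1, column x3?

-3

Ratio test on column x1 — row 1: 12/4 = 3; row 2: 5/2 = 5/2; row 3: 11/1 = 11; row 4: entry -4 ≤ 0. Minimum is 5/2 at row 2 (x2 leaves); pivot element 2.
Divide row 2 by 2; eliminate column x1 from the other rows.
Row 1 update in column x3: 5 − 4·2 = -3.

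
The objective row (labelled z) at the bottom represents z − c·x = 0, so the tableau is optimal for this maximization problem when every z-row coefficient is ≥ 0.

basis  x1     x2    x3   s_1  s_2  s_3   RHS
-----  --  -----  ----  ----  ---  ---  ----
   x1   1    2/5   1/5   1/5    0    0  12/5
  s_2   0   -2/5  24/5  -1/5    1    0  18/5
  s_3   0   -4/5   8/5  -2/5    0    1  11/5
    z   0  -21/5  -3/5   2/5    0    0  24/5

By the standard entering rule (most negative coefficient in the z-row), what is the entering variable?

x2

Negative z-row entries: x2: -21/5, x3: -3/5.
The most negative is -21/5 in column x2, so x2 enters.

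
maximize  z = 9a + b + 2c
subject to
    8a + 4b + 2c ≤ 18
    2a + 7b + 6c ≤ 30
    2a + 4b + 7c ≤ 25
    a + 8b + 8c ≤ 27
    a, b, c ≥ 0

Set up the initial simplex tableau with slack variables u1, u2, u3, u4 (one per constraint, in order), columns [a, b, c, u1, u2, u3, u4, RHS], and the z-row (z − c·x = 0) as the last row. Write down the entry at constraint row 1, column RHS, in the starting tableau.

The RHS of constraint 1 is b_1 = 18.

18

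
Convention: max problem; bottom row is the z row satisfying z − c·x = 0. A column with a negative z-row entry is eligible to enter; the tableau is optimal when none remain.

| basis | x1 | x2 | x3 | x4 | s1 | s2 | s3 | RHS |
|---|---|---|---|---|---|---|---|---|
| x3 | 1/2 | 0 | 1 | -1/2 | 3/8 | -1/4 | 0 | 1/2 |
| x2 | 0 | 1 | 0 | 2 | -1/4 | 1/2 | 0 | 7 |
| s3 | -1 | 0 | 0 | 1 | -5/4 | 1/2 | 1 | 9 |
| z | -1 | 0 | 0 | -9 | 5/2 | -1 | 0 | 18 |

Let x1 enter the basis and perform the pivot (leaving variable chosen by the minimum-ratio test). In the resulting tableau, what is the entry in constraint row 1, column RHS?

Ratio test on column x1 — row 1: (1/2)/(1/2) = 1; row 2: entry 0 ≤ 0; row 3: entry -1 ≤ 0. Minimum is 1 at row 1 (x3 leaves); pivot element 1/2.
Divide row 1 by 1/2; eliminate column x1 from the other rows.
In the new row 1, the RHS entry is the old entry divided by the pivot: (1/2)/(1/2) = 1.

1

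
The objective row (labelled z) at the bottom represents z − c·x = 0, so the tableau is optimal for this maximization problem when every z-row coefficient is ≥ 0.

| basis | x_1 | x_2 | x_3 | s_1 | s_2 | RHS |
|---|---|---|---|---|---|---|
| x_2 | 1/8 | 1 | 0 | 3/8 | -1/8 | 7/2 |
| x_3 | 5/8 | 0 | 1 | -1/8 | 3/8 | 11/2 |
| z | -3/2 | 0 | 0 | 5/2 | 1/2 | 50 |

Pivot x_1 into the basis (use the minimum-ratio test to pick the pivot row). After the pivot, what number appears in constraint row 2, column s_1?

-1/5

Ratio test on column x_1 — row 1: (7/2)/(1/8) = 28; row 2: (11/2)/(5/8) = 44/5. Minimum is 44/5 at row 2 (x_3 leaves); pivot element 5/8.
Divide row 2 by 5/8; eliminate column x_1 from the other rows.
In the new row 2, the s_1 entry is the old entry divided by the pivot: (-1/8)/(5/8) = -1/5.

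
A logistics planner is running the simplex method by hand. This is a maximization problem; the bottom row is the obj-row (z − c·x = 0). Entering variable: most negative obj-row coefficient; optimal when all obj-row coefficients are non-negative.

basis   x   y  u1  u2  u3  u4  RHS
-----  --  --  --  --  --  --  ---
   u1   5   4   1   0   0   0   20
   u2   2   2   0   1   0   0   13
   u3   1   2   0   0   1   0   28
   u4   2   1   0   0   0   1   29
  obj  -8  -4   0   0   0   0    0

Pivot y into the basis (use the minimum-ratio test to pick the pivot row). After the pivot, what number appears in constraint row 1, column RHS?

Ratio test on column y — row 1: 20/4 = 5; row 2: 13/2 = 13/2; row 3: 28/2 = 14; row 4: 29/1 = 29. Minimum is 5 at row 1 (u1 leaves); pivot element 4.
Divide row 1 by 4; eliminate column y from the other rows.
In the new row 1, the RHS entry is the old entry divided by the pivot: 20/4 = 5.

5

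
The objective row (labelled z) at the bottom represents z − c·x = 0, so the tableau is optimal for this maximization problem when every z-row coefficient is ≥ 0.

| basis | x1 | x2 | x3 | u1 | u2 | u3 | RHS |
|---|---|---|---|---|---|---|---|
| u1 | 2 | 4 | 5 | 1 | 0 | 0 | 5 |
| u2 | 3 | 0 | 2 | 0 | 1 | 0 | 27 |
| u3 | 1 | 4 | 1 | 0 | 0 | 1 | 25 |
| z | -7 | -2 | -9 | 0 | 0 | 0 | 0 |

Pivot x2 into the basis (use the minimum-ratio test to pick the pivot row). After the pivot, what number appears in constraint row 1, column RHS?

5/4

Ratio test on column x2 — row 1: 5/4 = 5/4; row 2: entry 0 ≤ 0; row 3: 25/4 = 25/4. Minimum is 5/4 at row 1 (u1 leaves); pivot element 4.
Divide row 1 by 4; eliminate column x2 from the other rows.
In the new row 1, the RHS entry is the old entry divided by the pivot: 5/4 = 5/4.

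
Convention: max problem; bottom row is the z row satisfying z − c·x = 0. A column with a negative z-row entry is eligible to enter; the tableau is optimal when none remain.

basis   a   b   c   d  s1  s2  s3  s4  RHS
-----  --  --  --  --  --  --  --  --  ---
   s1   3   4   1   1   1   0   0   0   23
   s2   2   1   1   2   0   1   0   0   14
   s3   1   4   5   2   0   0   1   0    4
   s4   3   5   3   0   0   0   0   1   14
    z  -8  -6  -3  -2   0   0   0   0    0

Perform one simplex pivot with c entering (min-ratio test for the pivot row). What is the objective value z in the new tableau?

12/5

Ratio test on column c — row 1: 23/1 = 23; row 2: 14/1 = 14; row 3: 4/5 = 4/5; row 4: 14/3 = 14/3. Minimum is 4/5 at row 3 (s3 leaves); pivot element 5.
Pivot on row 3; the z-row RHS becomes 0 − (-3)·(4/5) = 12/5.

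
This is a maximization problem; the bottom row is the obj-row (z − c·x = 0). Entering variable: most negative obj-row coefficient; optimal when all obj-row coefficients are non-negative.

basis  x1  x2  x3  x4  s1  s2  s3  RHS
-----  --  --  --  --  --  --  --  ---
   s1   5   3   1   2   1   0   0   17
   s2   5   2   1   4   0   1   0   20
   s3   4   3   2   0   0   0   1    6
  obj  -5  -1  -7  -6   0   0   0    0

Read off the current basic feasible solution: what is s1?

s1 is basic (row 1); its value is the RHS of that row, 17.

17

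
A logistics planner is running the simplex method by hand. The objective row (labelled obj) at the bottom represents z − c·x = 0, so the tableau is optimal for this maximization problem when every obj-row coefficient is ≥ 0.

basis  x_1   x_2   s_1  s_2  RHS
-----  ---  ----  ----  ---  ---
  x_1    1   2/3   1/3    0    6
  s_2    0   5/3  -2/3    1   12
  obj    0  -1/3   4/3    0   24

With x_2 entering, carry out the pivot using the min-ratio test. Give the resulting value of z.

Ratio test on column x_2 — row 1: 6/(2/3) = 9; row 2: 12/(5/3) = 36/5. Minimum is 36/5 at row 2 (s_2 leaves); pivot element 5/3.
Pivot on row 2; the obj-row RHS becomes 24 − (-1/3)·(36/5) = 132/5.

132/5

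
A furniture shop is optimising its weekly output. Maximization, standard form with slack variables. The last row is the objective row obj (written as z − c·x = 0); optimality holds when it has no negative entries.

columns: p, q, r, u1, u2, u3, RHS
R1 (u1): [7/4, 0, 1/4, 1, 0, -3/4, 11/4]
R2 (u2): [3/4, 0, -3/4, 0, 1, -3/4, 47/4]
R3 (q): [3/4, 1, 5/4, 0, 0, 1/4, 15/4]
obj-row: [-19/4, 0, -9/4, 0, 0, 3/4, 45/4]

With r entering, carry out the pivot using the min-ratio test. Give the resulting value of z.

18

Ratio test on column r — row 1: (11/4)/(1/4) = 11; row 2: entry -3/4 ≤ 0; row 3: (15/4)/(5/4) = 3. Minimum is 3 at row 3 (q leaves); pivot element 5/4.
Pivot on row 3; the obj-row RHS becomes 45/4 − (-9/4)·3 = 18.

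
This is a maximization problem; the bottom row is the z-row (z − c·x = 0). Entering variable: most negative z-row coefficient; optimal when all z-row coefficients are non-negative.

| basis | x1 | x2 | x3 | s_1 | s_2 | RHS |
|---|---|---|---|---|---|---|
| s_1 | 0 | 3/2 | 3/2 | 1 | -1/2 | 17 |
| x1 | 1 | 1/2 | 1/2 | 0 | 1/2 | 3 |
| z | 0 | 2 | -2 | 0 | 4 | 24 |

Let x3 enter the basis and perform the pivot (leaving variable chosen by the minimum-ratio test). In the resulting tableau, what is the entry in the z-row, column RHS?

Ratio test on column x3 — row 1: 17/(3/2) = 34/3; row 2: 3/(1/2) = 6. Minimum is 6 at row 2 (x1 leaves); pivot element 1/2.
Divide row 2 by 1/2; eliminate column x3 from the other rows.
z-row update in column RHS: 24 − (-2)·6 = 36.

36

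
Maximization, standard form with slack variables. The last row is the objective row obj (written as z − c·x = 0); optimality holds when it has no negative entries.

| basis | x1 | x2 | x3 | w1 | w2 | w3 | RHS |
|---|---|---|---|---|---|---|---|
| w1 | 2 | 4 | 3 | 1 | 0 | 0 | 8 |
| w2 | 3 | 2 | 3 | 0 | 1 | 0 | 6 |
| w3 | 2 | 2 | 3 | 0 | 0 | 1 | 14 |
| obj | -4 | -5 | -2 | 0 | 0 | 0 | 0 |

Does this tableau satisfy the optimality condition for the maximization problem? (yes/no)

no

The obj-row has a negative entry -5 in column x2, so it is not optimal.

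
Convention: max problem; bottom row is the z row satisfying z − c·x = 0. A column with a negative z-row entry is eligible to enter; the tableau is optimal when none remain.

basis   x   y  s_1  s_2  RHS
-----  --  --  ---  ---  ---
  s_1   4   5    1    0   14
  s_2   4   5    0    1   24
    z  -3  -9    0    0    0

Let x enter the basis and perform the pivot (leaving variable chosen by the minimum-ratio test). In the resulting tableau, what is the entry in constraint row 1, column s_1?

Ratio test on column x — row 1: 14/4 = 7/2; row 2: 24/4 = 6. Minimum is 7/2 at row 1 (s_1 leaves); pivot element 4.
Divide row 1 by 4; eliminate column x from the other rows.
In the new row 1, the s_1 entry is the old entry divided by the pivot: 1/4 = 1/4.

1/4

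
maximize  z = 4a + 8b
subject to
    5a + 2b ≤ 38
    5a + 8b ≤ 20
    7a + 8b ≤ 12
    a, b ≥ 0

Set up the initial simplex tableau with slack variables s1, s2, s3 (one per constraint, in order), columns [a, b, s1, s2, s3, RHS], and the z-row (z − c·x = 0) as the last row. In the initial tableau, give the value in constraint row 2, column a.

5

Constraint 2 has coefficient 5 on a.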